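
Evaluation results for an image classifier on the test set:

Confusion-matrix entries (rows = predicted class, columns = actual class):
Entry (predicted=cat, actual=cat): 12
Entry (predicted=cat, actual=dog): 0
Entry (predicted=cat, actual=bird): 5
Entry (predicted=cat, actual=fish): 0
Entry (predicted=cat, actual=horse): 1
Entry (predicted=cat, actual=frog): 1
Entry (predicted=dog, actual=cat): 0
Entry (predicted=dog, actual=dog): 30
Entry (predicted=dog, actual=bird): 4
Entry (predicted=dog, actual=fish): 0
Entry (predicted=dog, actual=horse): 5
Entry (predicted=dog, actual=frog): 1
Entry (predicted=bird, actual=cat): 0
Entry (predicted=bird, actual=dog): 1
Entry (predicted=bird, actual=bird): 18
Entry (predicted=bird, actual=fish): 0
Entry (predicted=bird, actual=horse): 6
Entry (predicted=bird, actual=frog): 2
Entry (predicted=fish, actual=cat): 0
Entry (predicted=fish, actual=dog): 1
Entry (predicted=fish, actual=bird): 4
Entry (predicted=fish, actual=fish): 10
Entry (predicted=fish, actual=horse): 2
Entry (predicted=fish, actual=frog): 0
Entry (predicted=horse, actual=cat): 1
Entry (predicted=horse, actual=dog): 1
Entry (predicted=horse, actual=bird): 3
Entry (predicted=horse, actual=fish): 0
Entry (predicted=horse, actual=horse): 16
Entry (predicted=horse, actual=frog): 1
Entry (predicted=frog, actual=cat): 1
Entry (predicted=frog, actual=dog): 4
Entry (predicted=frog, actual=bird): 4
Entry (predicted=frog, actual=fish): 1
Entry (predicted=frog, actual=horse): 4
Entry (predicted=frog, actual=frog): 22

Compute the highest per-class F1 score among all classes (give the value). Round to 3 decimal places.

0.779

Per-class F1 score (2·TP/(2·TP+FP+FN)):
  cat: TP=12, FP=0+5+0+1+1=7, FN=0+0+0+1+1=2 → 24/33 = 0.7273
  dog: TP=30, FP=0+4+0+5+1=10, FN=0+1+1+1+4=7 → 60/77 = 0.7792
  bird: TP=18, FP=0+1+0+6+2=9, FN=5+4+4+3+4=20 → 36/65 = 0.5538
  fish: TP=10, FP=0+1+4+2+0=7, FN=0+0+0+0+1=1 → 20/28 = 0.7143
  horse: TP=16, FP=1+1+3+0+1=6, FN=1+5+6+2+4=18 → 32/56 = 0.5714
  frog: TP=22, FP=1+4+4+1+4=14, FN=1+1+2+0+1=5 → 44/63 = 0.6984
Highest is class 'dog' with F1 score = 0.779.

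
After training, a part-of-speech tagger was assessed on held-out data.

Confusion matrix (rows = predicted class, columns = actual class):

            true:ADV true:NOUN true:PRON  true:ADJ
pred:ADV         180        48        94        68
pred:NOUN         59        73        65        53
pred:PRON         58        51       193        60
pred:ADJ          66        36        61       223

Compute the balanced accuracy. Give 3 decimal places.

0.467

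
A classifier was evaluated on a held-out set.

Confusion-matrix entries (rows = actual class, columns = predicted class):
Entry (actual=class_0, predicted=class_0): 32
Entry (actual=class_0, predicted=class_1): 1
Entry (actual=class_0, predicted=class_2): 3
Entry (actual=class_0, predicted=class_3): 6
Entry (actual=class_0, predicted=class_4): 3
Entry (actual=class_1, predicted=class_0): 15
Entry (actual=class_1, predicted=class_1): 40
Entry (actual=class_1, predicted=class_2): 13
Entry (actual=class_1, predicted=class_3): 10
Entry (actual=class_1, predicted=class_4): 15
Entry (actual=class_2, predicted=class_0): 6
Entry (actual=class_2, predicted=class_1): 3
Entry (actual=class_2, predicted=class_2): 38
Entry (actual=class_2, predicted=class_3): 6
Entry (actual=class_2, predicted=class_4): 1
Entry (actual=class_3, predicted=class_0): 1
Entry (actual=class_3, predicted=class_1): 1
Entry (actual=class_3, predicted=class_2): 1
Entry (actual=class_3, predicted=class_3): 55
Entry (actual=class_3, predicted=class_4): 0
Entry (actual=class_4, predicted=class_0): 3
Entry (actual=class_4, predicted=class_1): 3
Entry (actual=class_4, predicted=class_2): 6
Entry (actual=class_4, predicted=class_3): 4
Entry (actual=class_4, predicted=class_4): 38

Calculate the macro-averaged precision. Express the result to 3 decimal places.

0.673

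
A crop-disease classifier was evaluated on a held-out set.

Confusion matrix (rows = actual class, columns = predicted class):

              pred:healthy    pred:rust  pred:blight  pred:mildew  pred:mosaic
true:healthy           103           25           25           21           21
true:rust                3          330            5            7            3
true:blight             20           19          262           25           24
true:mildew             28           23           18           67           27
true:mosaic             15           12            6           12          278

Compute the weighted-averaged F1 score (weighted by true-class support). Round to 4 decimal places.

0.7461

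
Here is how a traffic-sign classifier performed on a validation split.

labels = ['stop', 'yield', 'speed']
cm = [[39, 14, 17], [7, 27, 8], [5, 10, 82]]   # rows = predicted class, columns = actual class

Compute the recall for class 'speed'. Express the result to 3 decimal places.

0.766

Treat 'speed' as positive and all other classes as negative.
recall = TP/(TP+FN).
speed: TP=82, FN=17+8=25 → 82/107 = 0.7664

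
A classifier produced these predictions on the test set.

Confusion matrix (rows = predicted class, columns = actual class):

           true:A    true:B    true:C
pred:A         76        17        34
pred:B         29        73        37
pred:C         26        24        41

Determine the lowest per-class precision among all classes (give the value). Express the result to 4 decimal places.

0.4505

Per-class precision (TP/(TP+FP)):
  A: TP=76, FP=17+34=51 → 76/127 = 0.59843
  B: TP=73, FP=29+37=66 → 73/139 = 0.52518
  C: TP=41, FP=26+24=50 → 41/91 = 0.45055
Lowest is class 'C' with precision = 0.4505.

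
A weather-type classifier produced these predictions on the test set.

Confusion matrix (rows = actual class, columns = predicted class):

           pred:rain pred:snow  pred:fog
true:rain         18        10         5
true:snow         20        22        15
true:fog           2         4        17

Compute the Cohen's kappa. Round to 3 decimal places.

0.260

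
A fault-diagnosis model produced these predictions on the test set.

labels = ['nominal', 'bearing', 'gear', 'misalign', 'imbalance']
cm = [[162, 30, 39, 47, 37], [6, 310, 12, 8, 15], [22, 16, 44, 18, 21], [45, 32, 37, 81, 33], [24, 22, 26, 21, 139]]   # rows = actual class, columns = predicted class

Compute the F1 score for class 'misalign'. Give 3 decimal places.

0.402

One-vs-rest for 'misalign': TP = diagonal; FP = other classes predicted 'misalign'; FN = 'misalign' predicted as other.
F1 score = 2·TP/(2·TP+FP+FN).
misalign: TP=81, FP=47+8+18+21=94, FN=45+32+37+33=147 → 162/403 = 0.4020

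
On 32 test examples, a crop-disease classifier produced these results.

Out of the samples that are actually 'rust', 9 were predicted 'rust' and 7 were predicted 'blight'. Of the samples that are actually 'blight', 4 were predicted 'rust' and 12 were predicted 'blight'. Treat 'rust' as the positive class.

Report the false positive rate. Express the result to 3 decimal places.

FPR = FP/(FP+TN) = 4/(4+12) = 0.250

0.250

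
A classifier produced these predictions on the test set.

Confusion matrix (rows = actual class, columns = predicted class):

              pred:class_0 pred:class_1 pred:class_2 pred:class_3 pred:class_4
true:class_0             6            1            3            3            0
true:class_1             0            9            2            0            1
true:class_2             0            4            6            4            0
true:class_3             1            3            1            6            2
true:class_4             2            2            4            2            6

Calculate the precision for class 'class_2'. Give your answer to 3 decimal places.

precision = TP/(TP+FP).
class_2: TP=6, FP=3+2+1+4=10 → 6/16 = 0.3750

0.375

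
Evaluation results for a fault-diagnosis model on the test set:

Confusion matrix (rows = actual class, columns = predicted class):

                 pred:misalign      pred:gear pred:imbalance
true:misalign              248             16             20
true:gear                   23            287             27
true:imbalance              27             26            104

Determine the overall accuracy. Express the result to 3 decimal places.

0.821

Accuracy = trace / total = (248+287+104=639) / 778 = 639/778 = 0.821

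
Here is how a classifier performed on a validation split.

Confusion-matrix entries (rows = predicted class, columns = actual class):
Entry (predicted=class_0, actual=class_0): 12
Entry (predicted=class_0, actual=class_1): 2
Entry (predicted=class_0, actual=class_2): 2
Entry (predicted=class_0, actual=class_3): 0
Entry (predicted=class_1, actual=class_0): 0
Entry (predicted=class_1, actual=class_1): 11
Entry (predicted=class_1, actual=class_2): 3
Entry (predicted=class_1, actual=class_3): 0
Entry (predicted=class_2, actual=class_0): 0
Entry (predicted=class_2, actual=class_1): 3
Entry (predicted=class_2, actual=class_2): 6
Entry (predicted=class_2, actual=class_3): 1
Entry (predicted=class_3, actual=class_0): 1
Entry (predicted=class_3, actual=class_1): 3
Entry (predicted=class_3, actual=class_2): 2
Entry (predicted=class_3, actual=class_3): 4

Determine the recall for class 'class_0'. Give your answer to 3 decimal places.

recall = TP/(TP+FN).
class_0: TP=12, FN=0+0+1=1 → 12/13 = 0.9231

0.923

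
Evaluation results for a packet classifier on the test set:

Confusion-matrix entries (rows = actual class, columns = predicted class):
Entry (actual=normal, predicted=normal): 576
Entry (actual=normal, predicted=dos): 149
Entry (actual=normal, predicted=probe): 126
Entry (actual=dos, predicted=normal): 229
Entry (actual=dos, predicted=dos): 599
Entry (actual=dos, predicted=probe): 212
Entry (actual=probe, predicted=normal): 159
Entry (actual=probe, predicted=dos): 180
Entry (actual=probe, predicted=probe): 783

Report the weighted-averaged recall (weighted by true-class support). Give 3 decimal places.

0.650

Per-class recall (TP/(TP+FN)):
  normal: TP=576, FN=149+126=275 → 576/851 = 0.6769
  dos: TP=599, FN=229+212=441 → 599/1040 = 0.5760
  probe: TP=783, FN=159+180=339 → 783/1122 = 0.6979
Weighted-recall = Σ (supportᵢ/N)·recallᵢ with N=3013: (851/3013)·0.6769 + (1040/3013)·0.5760 + (1122/3013)·0.6979 = 0.650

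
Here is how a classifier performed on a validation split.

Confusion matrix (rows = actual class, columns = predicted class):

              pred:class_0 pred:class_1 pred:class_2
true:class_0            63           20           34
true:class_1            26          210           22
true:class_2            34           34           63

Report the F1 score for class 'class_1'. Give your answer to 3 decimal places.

0.805

F1 score = 2·TP/(2·TP+FP+FN).
class_1: TP=210, FP=20+34=54, FN=26+22=48 → 420/522 = 0.8046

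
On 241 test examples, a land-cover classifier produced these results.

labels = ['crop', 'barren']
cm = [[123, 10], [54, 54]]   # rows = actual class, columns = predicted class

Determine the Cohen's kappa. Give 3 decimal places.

Observed agreement pₒ = trace/N = 177/241 = 0.7344
Expected agreement pₑ = Σ (rowᵢ·colᵢ)/N² = (133·177 + 108·64)/241² = 0.5243
κ = (pₒ − pₑ)/(1 − pₑ) = (0.7344 − 0.5243)/(1 − 0.5243) = 0.442

0.442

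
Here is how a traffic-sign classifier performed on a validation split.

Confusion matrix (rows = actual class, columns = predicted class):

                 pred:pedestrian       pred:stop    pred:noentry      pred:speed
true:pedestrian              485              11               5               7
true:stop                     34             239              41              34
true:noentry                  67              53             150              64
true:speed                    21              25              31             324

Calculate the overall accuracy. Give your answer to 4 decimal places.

Accuracy = trace / total = (485+239+150+324=1198) / 1591 = 1198/1591 = 0.7530

0.7530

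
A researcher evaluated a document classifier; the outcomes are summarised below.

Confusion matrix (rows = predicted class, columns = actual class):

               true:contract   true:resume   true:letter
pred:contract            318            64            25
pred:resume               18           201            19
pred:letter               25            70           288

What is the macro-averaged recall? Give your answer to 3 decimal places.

Per-class recall (TP/(TP+FN)):
  contract: TP=318, FN=18+25=43 → 318/361 = 0.8809
  resume: TP=201, FN=64+70=134 → 201/335 = 0.6000
  letter: TP=288, FN=25+19=44 → 288/332 = 0.8675
Macro-recall = mean = (0.8809 + 0.6000 + 0.8675) / 3 = 0.783

0.783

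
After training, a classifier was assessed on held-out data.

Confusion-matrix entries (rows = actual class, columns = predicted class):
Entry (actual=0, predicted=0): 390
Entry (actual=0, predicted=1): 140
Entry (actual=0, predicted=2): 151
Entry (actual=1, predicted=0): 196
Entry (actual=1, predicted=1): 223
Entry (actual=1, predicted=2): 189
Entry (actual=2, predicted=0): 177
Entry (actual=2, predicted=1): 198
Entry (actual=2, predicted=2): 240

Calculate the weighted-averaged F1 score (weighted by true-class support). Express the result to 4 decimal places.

Per-class F1 score (2·TP/(2·TP+FP+FN)):
  0: TP=390, FP=196+177=373, FN=140+151=291 → 780/1444 = 0.54017
  1: TP=223, FP=140+198=338, FN=196+189=385 → 446/1169 = 0.38152
  2: TP=240, FP=151+189=340, FN=177+198=375 → 480/1195 = 0.40167
Weighted-F1 score = Σ (supportᵢ/N)·F1 scoreᵢ with N=1904: (681/1904)·0.54017 + (608/1904)·0.38152 + (615/1904)·0.40167 = 0.4448

0.4448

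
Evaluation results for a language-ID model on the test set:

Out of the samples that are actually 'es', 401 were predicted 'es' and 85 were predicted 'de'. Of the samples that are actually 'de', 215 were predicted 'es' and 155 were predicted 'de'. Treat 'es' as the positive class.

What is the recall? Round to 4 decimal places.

Recall = TP/(TP+FN) = 401/(401+85) = 401/486 = 0.8251

0.8251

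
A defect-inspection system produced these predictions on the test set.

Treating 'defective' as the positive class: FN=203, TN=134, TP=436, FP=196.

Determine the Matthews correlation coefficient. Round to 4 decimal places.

MCC = (TP·TN − FP·FN) / √((TP+FP)(TP+FN)(TN+FP)(TN+FN))
Numerator = 436·134 − 196·203 = 18636
Denominator = √(632·639·330·337) = √44911936080 = 211924.3641
MCC = 18636 / 211924.3641 = 0.0879

0.0879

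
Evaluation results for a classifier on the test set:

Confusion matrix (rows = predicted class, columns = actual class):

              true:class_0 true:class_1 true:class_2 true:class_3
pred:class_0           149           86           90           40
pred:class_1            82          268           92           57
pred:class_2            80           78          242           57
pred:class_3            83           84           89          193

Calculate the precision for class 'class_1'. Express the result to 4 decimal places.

0.5371

precision = TP/(TP+FP).
class_1: TP=268, FP=82+92+57=231 → 268/499 = 0.53707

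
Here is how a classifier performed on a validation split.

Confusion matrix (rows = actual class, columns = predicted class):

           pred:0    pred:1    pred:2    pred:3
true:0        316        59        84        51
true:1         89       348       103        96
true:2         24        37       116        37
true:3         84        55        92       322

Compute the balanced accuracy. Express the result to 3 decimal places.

Balanced accuracy = mean of per-class recall.
  0: recall = 316/510 = 0.6196
  1: recall = 348/636 = 0.5472
  2: recall = 116/214 = 0.5421
  3: recall = 322/553 = 0.5823
Mean = (0.6196 + 0.5472 + 0.5421 + 0.5823) / 4 = 0.573

0.573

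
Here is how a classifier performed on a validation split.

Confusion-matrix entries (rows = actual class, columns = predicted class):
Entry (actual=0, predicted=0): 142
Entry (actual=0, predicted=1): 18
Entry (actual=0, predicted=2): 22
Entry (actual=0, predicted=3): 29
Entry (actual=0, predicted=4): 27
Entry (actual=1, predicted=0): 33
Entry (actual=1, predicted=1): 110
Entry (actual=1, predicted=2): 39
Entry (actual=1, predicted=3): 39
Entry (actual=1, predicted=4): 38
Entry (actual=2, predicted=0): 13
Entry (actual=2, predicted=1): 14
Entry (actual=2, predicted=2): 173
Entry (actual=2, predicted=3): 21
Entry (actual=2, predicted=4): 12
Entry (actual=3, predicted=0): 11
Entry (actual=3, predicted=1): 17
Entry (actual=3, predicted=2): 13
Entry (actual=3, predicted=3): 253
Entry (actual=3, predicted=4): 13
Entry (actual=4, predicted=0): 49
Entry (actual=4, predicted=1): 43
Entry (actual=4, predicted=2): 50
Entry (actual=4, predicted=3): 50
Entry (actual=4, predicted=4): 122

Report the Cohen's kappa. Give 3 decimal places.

0.489

Observed agreement pₒ = trace/N = 800/1351 = 0.5922
Expected agreement pₑ = Σ (rowᵢ·colᵢ)/N² = (238·248 + 259·202 + 233·297 + 307·392 + 314·212)/1351² = 0.2013
κ = (pₒ − pₑ)/(1 − pₑ) = (0.5922 − 0.2013)/(1 − 0.2013) = 0.489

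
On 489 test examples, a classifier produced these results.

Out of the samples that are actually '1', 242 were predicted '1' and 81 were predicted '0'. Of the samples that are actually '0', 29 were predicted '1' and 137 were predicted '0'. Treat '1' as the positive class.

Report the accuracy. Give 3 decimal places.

0.775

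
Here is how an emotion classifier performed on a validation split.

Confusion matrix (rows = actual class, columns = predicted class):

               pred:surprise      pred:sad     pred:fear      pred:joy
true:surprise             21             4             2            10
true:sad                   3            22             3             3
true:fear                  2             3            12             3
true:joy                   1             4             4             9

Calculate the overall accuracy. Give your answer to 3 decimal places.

0.604

Accuracy = trace / total = (21+22+12+9=64) / 106 = 64/106 = 0.604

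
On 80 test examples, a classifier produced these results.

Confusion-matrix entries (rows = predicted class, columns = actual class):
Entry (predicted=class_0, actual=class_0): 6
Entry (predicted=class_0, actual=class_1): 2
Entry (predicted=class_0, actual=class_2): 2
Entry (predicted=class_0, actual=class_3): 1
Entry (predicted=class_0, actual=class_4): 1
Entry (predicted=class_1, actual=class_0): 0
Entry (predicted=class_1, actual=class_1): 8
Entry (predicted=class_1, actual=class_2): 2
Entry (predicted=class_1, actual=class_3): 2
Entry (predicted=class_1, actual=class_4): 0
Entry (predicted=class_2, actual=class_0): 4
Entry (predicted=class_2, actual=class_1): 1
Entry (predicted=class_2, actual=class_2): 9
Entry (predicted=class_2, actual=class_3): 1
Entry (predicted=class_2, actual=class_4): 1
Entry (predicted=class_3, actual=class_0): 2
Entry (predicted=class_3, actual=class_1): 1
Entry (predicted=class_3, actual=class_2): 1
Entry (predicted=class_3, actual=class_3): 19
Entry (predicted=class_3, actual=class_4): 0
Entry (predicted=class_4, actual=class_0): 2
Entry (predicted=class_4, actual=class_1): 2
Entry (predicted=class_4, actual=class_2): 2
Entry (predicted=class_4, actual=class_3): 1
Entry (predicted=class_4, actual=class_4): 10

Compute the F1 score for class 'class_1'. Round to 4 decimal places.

0.6154

Treat 'class_1' as positive and all other classes as negative.
F1 score = 2·TP/(2·TP+FP+FN).
class_1: TP=8, FP=0+2+2+0=4, FN=2+1+1+2=6 → 16/26 = 0.61538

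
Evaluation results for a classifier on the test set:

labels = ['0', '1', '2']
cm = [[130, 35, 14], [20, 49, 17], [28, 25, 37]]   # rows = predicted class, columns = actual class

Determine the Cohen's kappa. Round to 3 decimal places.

Observed agreement pₒ = trace/N = 216/355 = 0.6085
Expected agreement pₑ = Σ (rowᵢ·colᵢ)/N² = (178·179 + 109·86 + 68·90)/355² = 0.3758
κ = (pₒ − pₑ)/(1 − pₑ) = (0.6085 − 0.3758)/(1 − 0.3758) = 0.373

0.373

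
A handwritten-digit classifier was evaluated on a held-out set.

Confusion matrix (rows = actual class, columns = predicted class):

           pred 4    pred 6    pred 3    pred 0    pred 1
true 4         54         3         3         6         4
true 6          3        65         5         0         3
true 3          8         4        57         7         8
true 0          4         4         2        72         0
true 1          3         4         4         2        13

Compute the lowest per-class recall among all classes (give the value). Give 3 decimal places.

Per-class recall (TP/(TP+FN)):
  4: TP=54, FN=3+3+6+4=16 → 54/70 = 0.7714
  6: TP=65, FN=3+5+0+3=11 → 65/76 = 0.8553
  3: TP=57, FN=8+4+7+8=27 → 57/84 = 0.6786
  0: TP=72, FN=4+4+2+0=10 → 72/82 = 0.8780
  1: TP=13, FN=3+4+4+2=13 → 13/26 = 0.5000
Lowest is class '1' with recall = 0.500.

0.500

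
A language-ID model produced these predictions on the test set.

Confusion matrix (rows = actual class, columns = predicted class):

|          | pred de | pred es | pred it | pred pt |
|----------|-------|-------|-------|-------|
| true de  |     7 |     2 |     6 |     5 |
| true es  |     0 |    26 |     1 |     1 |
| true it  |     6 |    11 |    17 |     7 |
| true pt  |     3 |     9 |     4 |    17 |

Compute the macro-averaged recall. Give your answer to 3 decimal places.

0.552

Per-class recall (TP/(TP+FN)):
  de: TP=7, FN=2+6+5=13 → 7/20 = 0.3500
  es: TP=26, FN=0+1+1=2 → 26/28 = 0.9286
  it: TP=17, FN=6+11+7=24 → 17/41 = 0.4146
  pt: TP=17, FN=3+9+4=16 → 17/33 = 0.5152
Macro-recall = mean = (0.3500 + 0.9286 + 0.4146 + 0.5152) / 4 = 0.552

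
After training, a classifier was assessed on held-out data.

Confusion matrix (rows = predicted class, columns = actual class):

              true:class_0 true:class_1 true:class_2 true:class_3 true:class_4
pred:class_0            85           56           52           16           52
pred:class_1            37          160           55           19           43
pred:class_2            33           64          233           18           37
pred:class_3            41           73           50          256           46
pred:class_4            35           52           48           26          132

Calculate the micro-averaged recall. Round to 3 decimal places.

Micro-averaging pools counts across classes: ΣTP=866, ΣFP=853, ΣFN=853.
Micro-recall = TP/(TP+FN) on pooled counts = 0.504 (equals overall accuracy in single-label multiclass).

0.504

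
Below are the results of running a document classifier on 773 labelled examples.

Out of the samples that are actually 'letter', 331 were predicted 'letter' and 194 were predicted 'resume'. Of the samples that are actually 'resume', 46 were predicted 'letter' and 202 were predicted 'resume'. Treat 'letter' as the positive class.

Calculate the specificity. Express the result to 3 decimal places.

Specificity = TN/(TN+FP) = 202/(202+46) = 0.815

0.815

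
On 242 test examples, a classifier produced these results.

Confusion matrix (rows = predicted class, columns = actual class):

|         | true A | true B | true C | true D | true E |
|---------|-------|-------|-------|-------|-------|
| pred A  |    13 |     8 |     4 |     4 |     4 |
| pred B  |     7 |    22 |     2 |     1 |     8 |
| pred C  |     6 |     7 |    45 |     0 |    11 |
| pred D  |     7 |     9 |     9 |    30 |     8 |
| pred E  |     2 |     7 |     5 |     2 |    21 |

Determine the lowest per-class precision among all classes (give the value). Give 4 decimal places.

0.3939

Per-class precision (TP/(TP+FP)):
  A: TP=13, FP=8+4+4+4=20 → 13/33 = 0.39394
  B: TP=22, FP=7+2+1+8=18 → 22/40 = 0.55000
  C: TP=45, FP=6+7+0+11=24 → 45/69 = 0.65217
  D: TP=30, FP=7+9+9+8=33 → 30/63 = 0.47619
  E: TP=21, FP=2+7+5+2=16 → 21/37 = 0.56757
Lowest is class 'A' with precision = 0.3939.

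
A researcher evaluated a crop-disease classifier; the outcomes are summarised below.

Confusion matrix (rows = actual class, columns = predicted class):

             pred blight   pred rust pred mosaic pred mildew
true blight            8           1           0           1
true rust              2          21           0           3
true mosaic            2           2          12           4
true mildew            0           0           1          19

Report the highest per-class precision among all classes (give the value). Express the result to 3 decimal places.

0.923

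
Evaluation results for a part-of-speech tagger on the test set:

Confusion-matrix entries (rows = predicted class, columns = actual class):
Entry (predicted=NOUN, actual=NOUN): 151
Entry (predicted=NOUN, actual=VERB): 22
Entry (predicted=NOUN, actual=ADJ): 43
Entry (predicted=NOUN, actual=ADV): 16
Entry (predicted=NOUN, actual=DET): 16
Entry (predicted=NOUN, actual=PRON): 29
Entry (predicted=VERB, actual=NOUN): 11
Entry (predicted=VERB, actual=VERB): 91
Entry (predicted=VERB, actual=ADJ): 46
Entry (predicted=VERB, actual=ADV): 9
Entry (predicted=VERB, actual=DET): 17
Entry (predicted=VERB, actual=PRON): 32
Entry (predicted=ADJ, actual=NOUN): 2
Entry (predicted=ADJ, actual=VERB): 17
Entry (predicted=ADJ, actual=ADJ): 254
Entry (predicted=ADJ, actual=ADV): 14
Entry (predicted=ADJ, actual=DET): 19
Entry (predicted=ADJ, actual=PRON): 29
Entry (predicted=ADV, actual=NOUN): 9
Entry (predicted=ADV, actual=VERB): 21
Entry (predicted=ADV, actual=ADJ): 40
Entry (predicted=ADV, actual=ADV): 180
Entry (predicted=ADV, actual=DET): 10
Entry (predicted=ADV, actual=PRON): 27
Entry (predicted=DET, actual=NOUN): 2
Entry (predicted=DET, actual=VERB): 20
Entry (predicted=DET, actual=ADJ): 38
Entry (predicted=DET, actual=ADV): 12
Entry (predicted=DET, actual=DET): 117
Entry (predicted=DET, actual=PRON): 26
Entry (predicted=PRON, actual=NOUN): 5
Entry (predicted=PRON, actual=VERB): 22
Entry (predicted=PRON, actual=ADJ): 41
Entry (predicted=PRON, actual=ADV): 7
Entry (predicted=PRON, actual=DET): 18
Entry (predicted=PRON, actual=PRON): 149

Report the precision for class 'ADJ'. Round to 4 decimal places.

0.7582

Take TP from the diagonal, FP from the rest of the 'ADJ' prediction marginal, FN from the rest of the 'ADJ' actual marginal.
precision = TP/(TP+FP).
ADJ: TP=254, FP=2+17+14+19+29=81 → 254/335 = 0.75821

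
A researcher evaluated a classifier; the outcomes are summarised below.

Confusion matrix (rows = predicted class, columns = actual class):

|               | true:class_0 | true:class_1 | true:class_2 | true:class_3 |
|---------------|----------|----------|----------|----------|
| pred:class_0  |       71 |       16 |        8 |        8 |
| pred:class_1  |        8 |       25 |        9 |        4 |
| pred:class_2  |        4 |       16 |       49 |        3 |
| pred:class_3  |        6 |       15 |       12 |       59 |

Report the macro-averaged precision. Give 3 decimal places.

0.639

Per-class precision (TP/(TP+FP)):
  class_0: TP=71, FP=16+8+8=32 → 71/103 = 0.6893
  class_1: TP=25, FP=8+9+4=21 → 25/46 = 0.5435
  class_2: TP=49, FP=4+16+3=23 → 49/72 = 0.6806
  class_3: TP=59, FP=6+15+12=33 → 59/92 = 0.6413
Macro-precision = mean = (0.6893 + 0.5435 + 0.6806 + 0.6413) / 4 = 0.639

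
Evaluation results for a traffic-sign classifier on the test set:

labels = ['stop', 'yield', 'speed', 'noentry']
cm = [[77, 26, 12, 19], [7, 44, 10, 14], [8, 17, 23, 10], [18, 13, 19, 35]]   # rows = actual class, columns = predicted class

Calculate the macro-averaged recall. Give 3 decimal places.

Per-class recall (TP/(TP+FN)):
  stop: TP=77, FN=26+12+19=57 → 77/134 = 0.5746
  yield: TP=44, FN=7+10+14=31 → 44/75 = 0.5867
  speed: TP=23, FN=8+17+10=35 → 23/58 = 0.3966
  noentry: TP=35, FN=18+13+19=50 → 35/85 = 0.4118
Macro-recall = mean = (0.5746 + 0.5867 + 0.3966 + 0.4118) / 4 = 0.492

0.492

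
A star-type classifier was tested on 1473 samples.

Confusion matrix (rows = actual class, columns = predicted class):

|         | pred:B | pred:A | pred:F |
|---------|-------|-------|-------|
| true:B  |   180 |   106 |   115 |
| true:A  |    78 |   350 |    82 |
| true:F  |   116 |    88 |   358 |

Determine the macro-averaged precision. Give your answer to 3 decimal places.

0.590

Per-class precision (TP/(TP+FP)):
  B: TP=180, FP=78+116=194 → 180/374 = 0.4813
  A: TP=350, FP=106+88=194 → 350/544 = 0.6434
  F: TP=358, FP=115+82=197 → 358/555 = 0.6450
Macro-precision = mean = (0.4813 + 0.6434 + 0.6450) / 3 = 0.590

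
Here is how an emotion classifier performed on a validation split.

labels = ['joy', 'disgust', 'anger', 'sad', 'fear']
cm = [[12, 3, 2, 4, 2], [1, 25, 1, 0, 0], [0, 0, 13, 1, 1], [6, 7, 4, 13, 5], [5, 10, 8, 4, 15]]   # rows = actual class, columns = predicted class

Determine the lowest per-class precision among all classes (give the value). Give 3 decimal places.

Per-class precision (TP/(TP+FP)):
  joy: TP=12, FP=1+0+6+5=12 → 12/24 = 0.5000
  disgust: TP=25, FP=3+0+7+10=20 → 25/45 = 0.5556
  anger: TP=13, FP=2+1+4+8=15 → 13/28 = 0.4643
  sad: TP=13, FP=4+0+1+4=9 → 13/22 = 0.5909
  fear: TP=15, FP=2+0+1+5=8 → 15/23 = 0.6522
Lowest is class 'anger' with precision = 0.464.

0.464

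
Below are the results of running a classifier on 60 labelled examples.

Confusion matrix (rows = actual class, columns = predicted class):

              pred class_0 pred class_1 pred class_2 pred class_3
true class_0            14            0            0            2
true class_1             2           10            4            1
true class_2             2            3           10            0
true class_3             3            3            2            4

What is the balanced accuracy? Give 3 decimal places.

Balanced accuracy = mean of per-class recall.
  class_0: recall = 14/16 = 0.8750
  class_1: recall = 10/17 = 0.5882
  class_2: recall = 10/15 = 0.6667
  class_3: recall = 4/12 = 0.3333
Mean = (0.8750 + 0.5882 + 0.6667 + 0.3333) / 4 = 0.616

0.616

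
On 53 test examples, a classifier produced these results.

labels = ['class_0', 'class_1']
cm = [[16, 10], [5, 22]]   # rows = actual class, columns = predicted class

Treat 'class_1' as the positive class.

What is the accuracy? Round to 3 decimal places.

Accuracy = (TP+TN)/N = (22+16)/53 = 0.717

0.717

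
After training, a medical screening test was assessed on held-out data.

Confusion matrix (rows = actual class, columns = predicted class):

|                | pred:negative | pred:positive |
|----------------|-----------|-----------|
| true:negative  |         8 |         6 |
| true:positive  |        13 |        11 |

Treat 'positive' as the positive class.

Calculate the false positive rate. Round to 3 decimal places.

FPR = FP/(FP+TN) = 6/(6+8) = 0.429

0.429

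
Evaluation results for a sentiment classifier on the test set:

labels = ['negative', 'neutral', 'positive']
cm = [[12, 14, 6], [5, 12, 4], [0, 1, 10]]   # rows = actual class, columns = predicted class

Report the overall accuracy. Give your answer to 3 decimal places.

0.531

Accuracy = trace / total = (12+12+10=34) / 64 = 34/64 = 0.531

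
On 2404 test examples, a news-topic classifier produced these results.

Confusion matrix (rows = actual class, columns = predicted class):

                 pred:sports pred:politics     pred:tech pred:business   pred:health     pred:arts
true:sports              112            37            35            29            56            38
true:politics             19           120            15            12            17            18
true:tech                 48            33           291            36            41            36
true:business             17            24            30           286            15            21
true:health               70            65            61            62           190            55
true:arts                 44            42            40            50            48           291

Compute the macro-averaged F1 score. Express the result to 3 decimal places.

Per-class F1 score (2·TP/(2·TP+FP+FN)):
  sports: TP=112, FP=19+48+17+70+44=198, FN=37+35+29+56+38=195 → 224/617 = 0.3630
  politics: TP=120, FP=37+33+24+65+42=201, FN=19+15+12+17+18=81 → 240/522 = 0.4598
  tech: TP=291, FP=35+15+30+61+40=181, FN=48+33+36+41+36=194 → 582/957 = 0.6082
  business: TP=286, FP=29+12+36+62+50=189, FN=17+24+30+15+21=107 → 572/868 = 0.6590
  health: TP=190, FP=56+17+41+15+48=177, FN=70+65+61+62+55=313 → 380/870 = 0.4368
  arts: TP=291, FP=38+18+36+21+55=168, FN=44+42+40+50+48=224 → 582/974 = 0.5975
Macro-F1 score = mean = (0.3630 + 0.4598 + 0.6082 + 0.6590 + 0.4368 + 0.5975) / 6 = 0.521

0.521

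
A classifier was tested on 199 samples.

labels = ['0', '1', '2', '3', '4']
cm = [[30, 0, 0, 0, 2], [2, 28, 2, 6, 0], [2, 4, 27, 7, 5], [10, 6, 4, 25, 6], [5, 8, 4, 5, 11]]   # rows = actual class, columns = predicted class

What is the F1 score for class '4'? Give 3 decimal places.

0.386

Take TP from the diagonal, FP from the rest of the '4' prediction marginal, FN from the rest of the '4' actual marginal.
F1 score = 2·TP/(2·TP+FP+FN).
4: TP=11, FP=2+0+5+6=13, FN=5+8+4+5=22 → 22/57 = 0.3860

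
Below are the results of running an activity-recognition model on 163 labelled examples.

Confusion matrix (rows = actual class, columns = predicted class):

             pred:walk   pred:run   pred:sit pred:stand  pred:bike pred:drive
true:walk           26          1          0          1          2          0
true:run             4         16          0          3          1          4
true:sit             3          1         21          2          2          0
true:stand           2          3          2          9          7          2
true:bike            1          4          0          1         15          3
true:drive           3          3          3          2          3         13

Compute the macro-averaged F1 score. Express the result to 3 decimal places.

Per-class F1 score (2·TP/(2·TP+FP+FN)):
  walk: TP=26, FP=4+3+2+1+3=13, FN=1+0+1+2+0=4 → 52/69 = 0.7536
  run: TP=16, FP=1+1+3+4+3=12, FN=4+0+3+1+4=12 → 32/56 = 0.5714
  sit: TP=21, FP=0+0+2+0+3=5, FN=3+1+2+2+0=8 → 42/55 = 0.7636
  stand: TP=9, FP=1+3+2+1+2=9, FN=2+3+2+7+2=16 → 18/43 = 0.4186
  bike: TP=15, FP=2+1+2+7+3=15, FN=1+4+0+1+3=9 → 30/54 = 0.5556
  drive: TP=13, FP=0+4+0+2+3=9, FN=3+3+3+2+3=14 → 26/49 = 0.5306
Macro-F1 score = mean = (0.7536 + 0.5714 + 0.7636 + 0.4186 + 0.5556 + 0.5306) / 6 = 0.599

0.599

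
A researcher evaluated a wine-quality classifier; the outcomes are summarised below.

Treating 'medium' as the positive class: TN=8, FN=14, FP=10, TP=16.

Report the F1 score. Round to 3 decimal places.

0.571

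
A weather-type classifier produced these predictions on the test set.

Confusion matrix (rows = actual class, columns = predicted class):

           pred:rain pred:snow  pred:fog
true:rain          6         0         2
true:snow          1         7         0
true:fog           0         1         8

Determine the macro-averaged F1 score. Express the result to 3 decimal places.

Per-class F1 score (2·TP/(2·TP+FP+FN)):
  rain: TP=6, FP=1+0=1, FN=0+2=2 → 12/15 = 0.8000
  snow: TP=7, FP=0+1=1, FN=1+0=1 → 14/16 = 0.8750
  fog: TP=8, FP=2+0=2, FN=0+1=1 → 16/19 = 0.8421
Macro-F1 score = mean = (0.8000 + 0.8750 + 0.8421) / 3 = 0.839

0.839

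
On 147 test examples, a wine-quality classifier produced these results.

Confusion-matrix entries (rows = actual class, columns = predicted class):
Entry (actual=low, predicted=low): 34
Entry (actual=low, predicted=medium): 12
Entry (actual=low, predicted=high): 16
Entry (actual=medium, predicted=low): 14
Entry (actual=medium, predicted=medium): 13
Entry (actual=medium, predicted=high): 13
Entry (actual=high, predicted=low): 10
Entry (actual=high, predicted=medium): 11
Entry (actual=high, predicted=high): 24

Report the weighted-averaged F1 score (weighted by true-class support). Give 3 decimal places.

0.482

Per-class F1 score (2·TP/(2·TP+FP+FN)):
  low: TP=34, FP=14+10=24, FN=12+16=28 → 68/120 = 0.5667
  medium: TP=13, FP=12+11=23, FN=14+13=27 → 26/76 = 0.3421
  high: TP=24, FP=16+13=29, FN=10+11=21 → 48/98 = 0.4898
Weighted-F1 score = Σ (supportᵢ/N)·F1 scoreᵢ with N=147: (62/147)·0.5667 + (40/147)·0.3421 + (45/147)·0.4898 = 0.482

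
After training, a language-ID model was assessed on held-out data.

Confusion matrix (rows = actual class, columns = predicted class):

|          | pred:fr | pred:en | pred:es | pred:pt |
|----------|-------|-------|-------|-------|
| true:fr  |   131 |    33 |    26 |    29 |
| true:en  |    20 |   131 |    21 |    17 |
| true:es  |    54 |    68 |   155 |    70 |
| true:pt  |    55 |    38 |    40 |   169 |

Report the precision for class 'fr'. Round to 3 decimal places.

Take TP from the diagonal, FP from the rest of the 'fr' prediction marginal, FN from the rest of the 'fr' actual marginal.
precision = TP/(TP+FP).
fr: TP=131, FP=20+54+55=129 → 131/260 = 0.5038

0.504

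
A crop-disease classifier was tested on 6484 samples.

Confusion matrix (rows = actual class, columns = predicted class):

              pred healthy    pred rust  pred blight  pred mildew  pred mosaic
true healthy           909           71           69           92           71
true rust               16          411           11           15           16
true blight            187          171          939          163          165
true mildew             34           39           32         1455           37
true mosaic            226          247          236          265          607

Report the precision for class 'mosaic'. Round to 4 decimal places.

precision = TP/(TP+FP).
mosaic: TP=607, FP=71+16+165+37=289 → 607/896 = 0.67746

0.6775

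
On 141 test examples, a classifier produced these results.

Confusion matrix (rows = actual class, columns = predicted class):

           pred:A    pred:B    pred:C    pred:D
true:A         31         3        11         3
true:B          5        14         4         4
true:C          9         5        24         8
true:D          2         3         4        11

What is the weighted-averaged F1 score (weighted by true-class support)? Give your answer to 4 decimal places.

0.5691

Per-class F1 score (2·TP/(2·TP+FP+FN)):
  A: TP=31, FP=5+9+2=16, FN=3+11+3=17 → 62/95 = 0.65263
  B: TP=14, FP=3+5+3=11, FN=5+4+4=13 → 28/52 = 0.53846
  C: TP=24, FP=11+4+4=19, FN=9+5+8=22 → 48/89 = 0.53933
  D: TP=11, FP=3+4+8=15, FN=2+3+4=9 → 22/46 = 0.47826
Weighted-F1 score = Σ (supportᵢ/N)·F1 scoreᵢ with N=141: (48/141)·0.65263 + (27/141)·0.53846 + (46/141)·0.53933 + (20/141)·0.47826 = 0.5691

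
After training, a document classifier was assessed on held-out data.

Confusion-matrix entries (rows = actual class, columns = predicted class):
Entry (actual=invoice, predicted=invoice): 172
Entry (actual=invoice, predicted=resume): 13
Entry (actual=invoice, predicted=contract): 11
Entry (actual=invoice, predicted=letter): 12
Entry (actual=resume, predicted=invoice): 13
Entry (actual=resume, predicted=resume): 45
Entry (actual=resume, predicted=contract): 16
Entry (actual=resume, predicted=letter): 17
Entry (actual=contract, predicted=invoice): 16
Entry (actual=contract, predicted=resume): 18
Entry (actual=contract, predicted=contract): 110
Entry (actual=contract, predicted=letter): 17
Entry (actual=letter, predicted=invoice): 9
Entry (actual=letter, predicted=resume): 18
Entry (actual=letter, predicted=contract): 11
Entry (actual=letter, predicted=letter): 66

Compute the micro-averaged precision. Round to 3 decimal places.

0.697

Micro-averaging pools counts across classes: ΣTP=393, ΣFP=171, ΣFN=171.
Micro-precision = TP/(TP+FP) on pooled counts = 0.697 (equals overall accuracy in single-label multiclass).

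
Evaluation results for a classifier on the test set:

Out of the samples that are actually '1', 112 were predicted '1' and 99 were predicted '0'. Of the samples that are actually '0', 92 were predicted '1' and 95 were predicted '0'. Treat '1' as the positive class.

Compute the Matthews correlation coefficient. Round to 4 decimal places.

MCC = (TP·TN − FP·FN) / √((TP+FP)(TP+FN)(TN+FP)(TN+FN))
Numerator = 112·95 − 92·99 = 1532
Denominator = √(204·211·187·194) = √1561550232 = 39516.4552
MCC = 1532 / 39516.4552 = 0.0388

0.0388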